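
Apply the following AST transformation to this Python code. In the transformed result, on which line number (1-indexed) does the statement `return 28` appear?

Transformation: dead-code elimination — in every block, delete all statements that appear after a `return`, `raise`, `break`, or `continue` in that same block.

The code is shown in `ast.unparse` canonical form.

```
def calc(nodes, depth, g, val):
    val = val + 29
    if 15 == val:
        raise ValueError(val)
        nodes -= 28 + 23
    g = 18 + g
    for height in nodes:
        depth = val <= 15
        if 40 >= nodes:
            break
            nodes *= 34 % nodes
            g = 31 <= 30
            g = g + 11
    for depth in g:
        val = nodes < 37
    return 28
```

12

Transformed code:
def calc(nodes, depth, g, val):
    val = val + 29
    if 15 == val:
        raise ValueError(val)
    g = 18 + g
    for height in nodes:
        depth = val <= 15
        if 40 >= nodes:
            break
    for depth in g:
        val = nodes < 37
    return 28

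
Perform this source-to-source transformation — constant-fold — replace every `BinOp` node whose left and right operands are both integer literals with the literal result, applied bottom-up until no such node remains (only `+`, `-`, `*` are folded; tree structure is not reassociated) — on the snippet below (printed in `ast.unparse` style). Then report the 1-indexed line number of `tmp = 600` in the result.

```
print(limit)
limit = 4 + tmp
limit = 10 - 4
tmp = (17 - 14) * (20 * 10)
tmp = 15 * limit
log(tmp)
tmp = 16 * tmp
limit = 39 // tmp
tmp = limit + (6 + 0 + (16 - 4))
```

Transformed code:
print(limit)
limit = 4 + tmp
limit = 6
tmp = 600
tmp = 15 * limit
log(tmp)
tmp = 16 * tmp
limit = 39 // tmp
tmp = limit + 18

4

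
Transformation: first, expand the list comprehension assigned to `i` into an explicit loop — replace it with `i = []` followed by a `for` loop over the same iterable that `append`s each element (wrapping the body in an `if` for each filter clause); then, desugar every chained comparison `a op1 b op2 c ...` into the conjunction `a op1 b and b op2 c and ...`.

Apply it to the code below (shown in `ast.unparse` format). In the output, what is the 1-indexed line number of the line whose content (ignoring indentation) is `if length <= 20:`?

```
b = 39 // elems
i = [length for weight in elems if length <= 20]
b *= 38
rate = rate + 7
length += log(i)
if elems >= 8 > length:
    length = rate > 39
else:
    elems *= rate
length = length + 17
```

Transformed code:
b = 39 // elems
i = []
for weight in elems:
    if length <= 20:
        i.append(length)
b *= 38
rate = rate + 7
length += log(i)
if elems >= 8 and 8 > length:
    length = rate > 39
else:
    elems *= rate
length = length + 17

4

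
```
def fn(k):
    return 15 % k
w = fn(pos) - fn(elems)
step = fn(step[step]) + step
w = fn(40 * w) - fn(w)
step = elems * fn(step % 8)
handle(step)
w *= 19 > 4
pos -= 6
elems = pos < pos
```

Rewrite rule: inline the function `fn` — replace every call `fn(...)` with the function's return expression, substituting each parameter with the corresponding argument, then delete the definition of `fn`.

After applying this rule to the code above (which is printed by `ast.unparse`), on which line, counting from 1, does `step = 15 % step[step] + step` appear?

2

Transformed code:
w = 15 % pos - 15 % elems
step = 15 % step[step] + step
w = 15 % (40 * w) - 15 % w
step = elems * (15 % (step % 8))
handle(step)
w *= 19 > 4
pos -= 6
elems = pos < pos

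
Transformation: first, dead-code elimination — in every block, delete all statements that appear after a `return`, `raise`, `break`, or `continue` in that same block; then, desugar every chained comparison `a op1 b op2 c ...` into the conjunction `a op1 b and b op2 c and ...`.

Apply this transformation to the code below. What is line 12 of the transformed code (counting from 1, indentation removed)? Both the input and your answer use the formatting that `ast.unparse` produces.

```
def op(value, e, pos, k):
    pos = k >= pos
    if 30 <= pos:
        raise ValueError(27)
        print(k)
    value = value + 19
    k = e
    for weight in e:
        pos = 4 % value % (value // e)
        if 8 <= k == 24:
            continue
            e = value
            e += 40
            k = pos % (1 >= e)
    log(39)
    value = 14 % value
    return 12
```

value = 14 % value

Transformed code:
def op(value, e, pos, k):
    pos = k >= pos
    if 30 <= pos:
        raise ValueError(27)
    value = value + 19
    k = e
    for weight in e:
        pos = 4 % value % (value // e)
        if 8 <= k and k == 24:
            continue
    log(39)
    value = 14 % value
    return 12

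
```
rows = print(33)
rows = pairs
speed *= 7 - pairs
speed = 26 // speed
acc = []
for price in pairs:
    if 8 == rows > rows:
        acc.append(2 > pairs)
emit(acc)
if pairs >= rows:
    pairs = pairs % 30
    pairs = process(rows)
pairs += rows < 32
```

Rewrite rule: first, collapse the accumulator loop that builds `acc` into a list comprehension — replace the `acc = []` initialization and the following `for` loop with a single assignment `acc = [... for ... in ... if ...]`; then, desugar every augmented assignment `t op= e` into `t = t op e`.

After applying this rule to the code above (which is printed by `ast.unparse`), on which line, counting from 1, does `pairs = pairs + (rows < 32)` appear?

10

Transformed code:
rows = print(33)
rows = pairs
speed = speed * (7 - pairs)
speed = 26 // speed
acc = [2 > pairs for price in pairs if 8 == rows > rows]
emit(acc)
if pairs >= rows:
    pairs = pairs % 30
    pairs = process(rows)
pairs = pairs + (rows < 32)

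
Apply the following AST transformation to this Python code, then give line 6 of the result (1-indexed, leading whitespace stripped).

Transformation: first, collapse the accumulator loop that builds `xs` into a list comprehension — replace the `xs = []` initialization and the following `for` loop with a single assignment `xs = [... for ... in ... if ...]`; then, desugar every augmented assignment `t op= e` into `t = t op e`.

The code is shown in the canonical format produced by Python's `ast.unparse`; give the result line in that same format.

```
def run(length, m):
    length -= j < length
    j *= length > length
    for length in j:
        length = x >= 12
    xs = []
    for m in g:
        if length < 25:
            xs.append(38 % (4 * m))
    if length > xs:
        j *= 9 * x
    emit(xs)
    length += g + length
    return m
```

Transformed code:
def run(length, m):
    length = length - (j < length)
    j = j * (length > length)
    for length in j:
        length = x >= 12
    xs = [38 % (4 * m) for m in g if length < 25]
    if length > xs:
        j = j * (9 * x)
    emit(xs)
    length = length + (g + length)
    return m

xs = [38 % (4 * m) for m in g if length < 25]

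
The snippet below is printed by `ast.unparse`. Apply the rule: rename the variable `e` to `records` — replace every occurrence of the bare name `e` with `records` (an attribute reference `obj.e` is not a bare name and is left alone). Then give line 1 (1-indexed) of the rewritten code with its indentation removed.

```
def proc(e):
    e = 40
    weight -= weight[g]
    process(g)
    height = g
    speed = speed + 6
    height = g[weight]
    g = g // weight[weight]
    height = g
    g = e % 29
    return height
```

Transformed code:
def proc(records):
    records = 40
    weight -= weight[g]
    process(g)
    height = g
    speed = speed + 6
    height = g[weight]
    g = g // weight[weight]
    height = g
    g = records % 29
    return height

def proc(records):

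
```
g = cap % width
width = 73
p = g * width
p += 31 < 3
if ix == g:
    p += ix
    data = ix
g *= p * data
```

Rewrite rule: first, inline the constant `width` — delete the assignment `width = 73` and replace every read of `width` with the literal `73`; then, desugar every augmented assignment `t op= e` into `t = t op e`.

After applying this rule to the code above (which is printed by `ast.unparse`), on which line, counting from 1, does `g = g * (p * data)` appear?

Transformed code:
g = cap % 73
p = g * 73
p = p + (31 < 3)
if ix == g:
    p = p + ix
    data = ix
g = g * (p * data)

7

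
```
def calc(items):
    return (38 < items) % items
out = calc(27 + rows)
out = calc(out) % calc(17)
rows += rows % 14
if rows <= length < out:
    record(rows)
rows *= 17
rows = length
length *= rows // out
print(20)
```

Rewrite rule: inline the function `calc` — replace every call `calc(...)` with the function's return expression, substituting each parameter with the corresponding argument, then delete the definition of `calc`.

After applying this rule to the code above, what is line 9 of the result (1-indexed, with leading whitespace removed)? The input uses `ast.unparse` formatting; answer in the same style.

Transformed code:
out = (38 < 27 + rows) % (27 + rows)
out = (38 < out) % out % ((38 < 17) % 17)
rows += rows % 14
if rows <= length < out:
    record(rows)
rows *= 17
rows = length
length *= rows // out
print(20)

print(20)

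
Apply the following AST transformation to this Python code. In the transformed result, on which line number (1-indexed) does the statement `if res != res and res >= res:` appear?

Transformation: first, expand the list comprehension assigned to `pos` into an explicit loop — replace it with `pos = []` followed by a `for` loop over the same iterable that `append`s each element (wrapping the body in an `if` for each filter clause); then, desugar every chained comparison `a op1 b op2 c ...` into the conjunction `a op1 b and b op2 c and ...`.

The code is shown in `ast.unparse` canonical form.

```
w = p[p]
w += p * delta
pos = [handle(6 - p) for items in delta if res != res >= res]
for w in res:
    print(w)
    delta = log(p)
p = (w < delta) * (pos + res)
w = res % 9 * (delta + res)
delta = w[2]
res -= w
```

5

Transformed code:
w = p[p]
w += p * delta
pos = []
for items in delta:
    if res != res and res >= res:
        pos.append(handle(6 - p))
for w in res:
    print(w)
    delta = log(p)
p = (w < delta) * (pos + res)
w = res % 9 * (delta + res)
delta = w[2]
res -= w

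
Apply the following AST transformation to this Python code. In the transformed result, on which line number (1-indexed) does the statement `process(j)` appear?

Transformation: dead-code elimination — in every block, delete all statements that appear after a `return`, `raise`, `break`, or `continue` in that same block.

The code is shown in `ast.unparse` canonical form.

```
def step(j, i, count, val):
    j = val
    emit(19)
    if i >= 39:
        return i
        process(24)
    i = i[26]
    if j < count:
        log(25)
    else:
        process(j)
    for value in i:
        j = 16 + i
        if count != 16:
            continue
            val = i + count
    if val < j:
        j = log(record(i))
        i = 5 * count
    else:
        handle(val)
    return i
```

10

Transformed code:
def step(j, i, count, val):
    j = val
    emit(19)
    if i >= 39:
        return i
    i = i[26]
    if j < count:
        log(25)
    else:
        process(j)
    for value in i:
        j = 16 + i
        if count != 16:
            continue
    if val < j:
        j = log(record(i))
        i = 5 * count
    else:
        handle(val)
    return i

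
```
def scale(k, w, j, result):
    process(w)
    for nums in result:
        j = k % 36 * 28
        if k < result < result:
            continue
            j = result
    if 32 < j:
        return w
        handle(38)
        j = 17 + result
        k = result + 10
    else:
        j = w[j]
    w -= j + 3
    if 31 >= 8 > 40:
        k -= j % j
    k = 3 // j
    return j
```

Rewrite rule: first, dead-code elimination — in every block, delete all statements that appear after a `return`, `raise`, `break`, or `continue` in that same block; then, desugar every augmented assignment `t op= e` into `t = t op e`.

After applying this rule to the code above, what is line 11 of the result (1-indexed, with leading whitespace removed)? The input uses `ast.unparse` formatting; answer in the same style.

Transformed code:
def scale(k, w, j, result):
    process(w)
    for nums in result:
        j = k % 36 * 28
        if k < result < result:
            continue
    if 32 < j:
        return w
    else:
        j = w[j]
    w = w - (j + 3)
    if 31 >= 8 > 40:
        k = k - j % j
    k = 3 // j
    return j

w = w - (j + 3)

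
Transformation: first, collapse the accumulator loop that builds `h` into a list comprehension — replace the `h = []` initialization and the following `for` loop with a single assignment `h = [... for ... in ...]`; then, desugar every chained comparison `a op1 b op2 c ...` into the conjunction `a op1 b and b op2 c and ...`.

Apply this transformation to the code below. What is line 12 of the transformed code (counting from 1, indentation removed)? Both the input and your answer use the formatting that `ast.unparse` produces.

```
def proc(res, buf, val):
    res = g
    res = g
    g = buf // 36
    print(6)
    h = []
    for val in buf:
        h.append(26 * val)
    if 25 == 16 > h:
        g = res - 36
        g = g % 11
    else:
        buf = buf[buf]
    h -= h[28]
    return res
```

h -= h[28]

Transformed code:
def proc(res, buf, val):
    res = g
    res = g
    g = buf // 36
    print(6)
    h = [26 * val for val in buf]
    if 25 == 16 and 16 > h:
        g = res - 36
        g = g % 11
    else:
        buf = buf[buf]
    h -= h[28]
    return res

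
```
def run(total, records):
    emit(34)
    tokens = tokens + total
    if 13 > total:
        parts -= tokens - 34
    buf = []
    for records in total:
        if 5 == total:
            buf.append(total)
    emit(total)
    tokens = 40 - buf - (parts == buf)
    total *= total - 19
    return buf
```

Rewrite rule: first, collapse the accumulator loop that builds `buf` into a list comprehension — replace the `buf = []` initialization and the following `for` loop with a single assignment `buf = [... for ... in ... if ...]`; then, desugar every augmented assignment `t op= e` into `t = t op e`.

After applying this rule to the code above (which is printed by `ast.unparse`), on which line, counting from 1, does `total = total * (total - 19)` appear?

Transformed code:
def run(total, records):
    emit(34)
    tokens = tokens + total
    if 13 > total:
        parts = parts - (tokens - 34)
    buf = [total for records in total if 5 == total]
    emit(total)
    tokens = 40 - buf - (parts == buf)
    total = total * (total - 19)
    return buf

9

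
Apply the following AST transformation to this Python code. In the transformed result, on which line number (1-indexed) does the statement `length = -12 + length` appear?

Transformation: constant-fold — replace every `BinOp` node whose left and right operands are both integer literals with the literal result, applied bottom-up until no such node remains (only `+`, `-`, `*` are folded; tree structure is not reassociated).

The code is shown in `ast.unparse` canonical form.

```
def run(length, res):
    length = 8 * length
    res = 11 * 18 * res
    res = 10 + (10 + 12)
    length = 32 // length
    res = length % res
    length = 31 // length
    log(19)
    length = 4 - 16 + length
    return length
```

Transformed code:
def run(length, res):
    length = 8 * length
    res = 198 * res
    res = 32
    length = 32 // length
    res = length % res
    length = 31 // length
    log(19)
    length = -12 + length
    return length

9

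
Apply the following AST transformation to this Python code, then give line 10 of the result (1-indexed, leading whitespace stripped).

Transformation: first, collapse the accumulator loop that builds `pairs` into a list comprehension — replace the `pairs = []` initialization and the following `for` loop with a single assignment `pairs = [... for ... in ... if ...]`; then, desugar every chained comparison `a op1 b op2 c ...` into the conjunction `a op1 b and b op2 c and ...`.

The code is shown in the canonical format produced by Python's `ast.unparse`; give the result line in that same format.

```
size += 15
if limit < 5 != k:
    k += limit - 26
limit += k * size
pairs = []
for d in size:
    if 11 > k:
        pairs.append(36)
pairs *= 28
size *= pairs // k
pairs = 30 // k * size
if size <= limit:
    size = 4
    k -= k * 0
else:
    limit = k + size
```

size = 4

Transformed code:
size += 15
if limit < 5 and 5 != k:
    k += limit - 26
limit += k * size
pairs = [36 for d in size if 11 > k]
pairs *= 28
size *= pairs // k
pairs = 30 // k * size
if size <= limit:
    size = 4
    k -= k * 0
else:
    limit = k + size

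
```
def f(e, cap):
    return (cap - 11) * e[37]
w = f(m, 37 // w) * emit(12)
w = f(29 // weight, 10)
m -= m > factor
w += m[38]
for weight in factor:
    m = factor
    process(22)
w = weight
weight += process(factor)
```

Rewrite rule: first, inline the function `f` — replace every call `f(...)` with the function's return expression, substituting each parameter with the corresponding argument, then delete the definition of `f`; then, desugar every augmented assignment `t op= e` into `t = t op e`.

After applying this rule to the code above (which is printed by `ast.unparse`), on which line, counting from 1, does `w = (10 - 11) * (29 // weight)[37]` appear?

Transformed code:
w = (37 // w - 11) * m[37] * emit(12)
w = (10 - 11) * (29 // weight)[37]
m = m - (m > factor)
w = w + m[38]
for weight in factor:
    m = factor
    process(22)
w = weight
weight = weight + process(factor)

2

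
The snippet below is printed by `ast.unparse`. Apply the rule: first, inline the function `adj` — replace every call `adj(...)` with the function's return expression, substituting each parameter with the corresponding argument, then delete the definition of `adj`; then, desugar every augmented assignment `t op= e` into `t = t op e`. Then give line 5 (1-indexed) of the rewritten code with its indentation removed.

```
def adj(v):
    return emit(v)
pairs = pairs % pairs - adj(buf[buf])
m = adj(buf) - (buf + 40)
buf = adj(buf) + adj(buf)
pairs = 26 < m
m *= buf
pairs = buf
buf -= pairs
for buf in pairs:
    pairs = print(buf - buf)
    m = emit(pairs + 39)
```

m = m * buf

Transformed code:
pairs = pairs % pairs - emit(buf[buf])
m = emit(buf) - (buf + 40)
buf = emit(buf) + emit(buf)
pairs = 26 < m
m = m * buf
pairs = buf
buf = buf - pairs
for buf in pairs:
    pairs = print(buf - buf)
    m = emit(pairs + 39)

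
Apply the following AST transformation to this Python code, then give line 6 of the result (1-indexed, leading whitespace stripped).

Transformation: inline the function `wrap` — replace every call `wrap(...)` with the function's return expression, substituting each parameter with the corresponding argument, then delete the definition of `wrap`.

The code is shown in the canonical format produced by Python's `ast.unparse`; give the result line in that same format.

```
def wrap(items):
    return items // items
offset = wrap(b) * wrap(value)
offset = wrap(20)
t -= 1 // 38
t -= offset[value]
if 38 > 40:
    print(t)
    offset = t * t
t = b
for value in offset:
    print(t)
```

Transformed code:
offset = b // b * (value // value)
offset = 20 // 20
t -= 1 // 38
t -= offset[value]
if 38 > 40:
    print(t)
    offset = t * t
t = b
for value in offset:
    print(t)

print(t)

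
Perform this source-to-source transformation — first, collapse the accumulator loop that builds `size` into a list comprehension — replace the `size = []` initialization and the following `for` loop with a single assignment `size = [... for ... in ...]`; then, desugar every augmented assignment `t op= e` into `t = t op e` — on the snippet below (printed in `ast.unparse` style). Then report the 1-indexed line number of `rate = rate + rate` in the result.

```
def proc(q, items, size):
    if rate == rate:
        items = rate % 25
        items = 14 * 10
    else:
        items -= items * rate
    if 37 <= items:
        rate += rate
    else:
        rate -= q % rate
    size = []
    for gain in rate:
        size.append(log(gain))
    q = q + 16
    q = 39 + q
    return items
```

8

Transformed code:
def proc(q, items, size):
    if rate == rate:
        items = rate % 25
        items = 14 * 10
    else:
        items = items - items * rate
    if 37 <= items:
        rate = rate + rate
    else:
        rate = rate - q % rate
    size = [log(gain) for gain in rate]
    q = q + 16
    q = 39 + q
    return items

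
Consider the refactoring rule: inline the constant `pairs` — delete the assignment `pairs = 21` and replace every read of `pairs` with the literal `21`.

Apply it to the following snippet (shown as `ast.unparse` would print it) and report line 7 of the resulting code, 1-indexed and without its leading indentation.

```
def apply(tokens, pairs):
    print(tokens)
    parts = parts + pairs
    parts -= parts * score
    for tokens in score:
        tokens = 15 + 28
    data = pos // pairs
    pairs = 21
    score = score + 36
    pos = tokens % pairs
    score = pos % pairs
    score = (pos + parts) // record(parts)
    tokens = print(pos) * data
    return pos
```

Transformed code:
def apply(tokens, pairs):
    print(tokens)
    parts = parts + 21
    parts -= parts * score
    for tokens in score:
        tokens = 15 + 28
    data = pos // 21
    score = score + 36
    pos = tokens % 21
    score = pos % 21
    score = (pos + parts) // record(parts)
    tokens = print(pos) * data
    return pos

data = pos // 21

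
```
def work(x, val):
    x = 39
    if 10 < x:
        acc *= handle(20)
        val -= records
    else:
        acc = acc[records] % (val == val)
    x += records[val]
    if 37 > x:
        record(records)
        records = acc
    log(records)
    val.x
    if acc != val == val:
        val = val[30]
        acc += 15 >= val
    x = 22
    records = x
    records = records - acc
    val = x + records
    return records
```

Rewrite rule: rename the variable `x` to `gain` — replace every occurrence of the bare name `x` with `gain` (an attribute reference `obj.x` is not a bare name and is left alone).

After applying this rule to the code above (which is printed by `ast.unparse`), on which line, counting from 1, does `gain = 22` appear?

Transformed code:
def work(gain, val):
    gain = 39
    if 10 < gain:
        acc *= handle(20)
        val -= records
    else:
        acc = acc[records] % (val == val)
    gain += records[val]
    if 37 > gain:
        record(records)
        records = acc
    log(records)
    val.x
    if acc != val == val:
        val = val[30]
        acc += 15 >= val
    gain = 22
    records = gain
    records = records - acc
    val = gain + records
    return records

17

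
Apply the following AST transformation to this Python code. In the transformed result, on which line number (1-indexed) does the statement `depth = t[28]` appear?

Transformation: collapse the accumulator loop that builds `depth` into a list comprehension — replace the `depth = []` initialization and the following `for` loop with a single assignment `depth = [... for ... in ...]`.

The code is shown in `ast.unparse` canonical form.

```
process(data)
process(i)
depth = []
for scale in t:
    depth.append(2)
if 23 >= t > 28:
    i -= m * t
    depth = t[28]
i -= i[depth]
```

6

Transformed code:
process(data)
process(i)
depth = [2 for scale in t]
if 23 >= t > 28:
    i -= m * t
    depth = t[28]
i -= i[depth]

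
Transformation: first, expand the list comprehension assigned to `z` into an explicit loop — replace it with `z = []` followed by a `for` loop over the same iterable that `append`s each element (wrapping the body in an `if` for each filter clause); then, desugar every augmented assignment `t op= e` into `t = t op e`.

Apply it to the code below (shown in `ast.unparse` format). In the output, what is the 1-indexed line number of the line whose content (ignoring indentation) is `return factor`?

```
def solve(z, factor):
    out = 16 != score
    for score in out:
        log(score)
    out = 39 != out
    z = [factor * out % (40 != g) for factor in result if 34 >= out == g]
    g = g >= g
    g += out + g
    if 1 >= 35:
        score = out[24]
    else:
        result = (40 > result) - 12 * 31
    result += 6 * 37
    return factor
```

Transformed code:
def solve(z, factor):
    out = 16 != score
    for score in out:
        log(score)
    out = 39 != out
    z = []
    for factor in result:
        if 34 >= out == g:
            z.append(factor * out % (40 != g))
    g = g >= g
    g = g + (out + g)
    if 1 >= 35:
        score = out[24]
    else:
        result = (40 > result) - 12 * 31
    result = result + 6 * 37
    return factor

17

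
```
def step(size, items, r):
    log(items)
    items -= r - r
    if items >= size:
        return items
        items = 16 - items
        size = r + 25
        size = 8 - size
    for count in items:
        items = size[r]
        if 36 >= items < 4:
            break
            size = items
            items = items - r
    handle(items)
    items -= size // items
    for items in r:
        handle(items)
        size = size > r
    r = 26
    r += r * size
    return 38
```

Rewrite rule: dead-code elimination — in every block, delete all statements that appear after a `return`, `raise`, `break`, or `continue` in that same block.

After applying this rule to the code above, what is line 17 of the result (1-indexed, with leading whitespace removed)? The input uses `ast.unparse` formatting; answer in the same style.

Transformed code:
def step(size, items, r):
    log(items)
    items -= r - r
    if items >= size:
        return items
    for count in items:
        items = size[r]
        if 36 >= items < 4:
            break
    handle(items)
    items -= size // items
    for items in r:
        handle(items)
        size = size > r
    r = 26
    r += r * size
    return 38

return 38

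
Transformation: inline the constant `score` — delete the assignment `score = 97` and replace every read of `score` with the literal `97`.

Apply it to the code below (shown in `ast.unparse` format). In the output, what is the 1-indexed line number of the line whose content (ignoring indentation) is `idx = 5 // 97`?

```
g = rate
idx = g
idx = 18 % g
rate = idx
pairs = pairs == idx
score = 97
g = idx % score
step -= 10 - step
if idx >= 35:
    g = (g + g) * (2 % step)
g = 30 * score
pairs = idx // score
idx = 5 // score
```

Transformed code:
g = rate
idx = g
idx = 18 % g
rate = idx
pairs = pairs == idx
g = idx % 97
step -= 10 - step
if idx >= 35:
    g = (g + g) * (2 % step)
g = 30 * 97
pairs = idx // 97
idx = 5 // 97

12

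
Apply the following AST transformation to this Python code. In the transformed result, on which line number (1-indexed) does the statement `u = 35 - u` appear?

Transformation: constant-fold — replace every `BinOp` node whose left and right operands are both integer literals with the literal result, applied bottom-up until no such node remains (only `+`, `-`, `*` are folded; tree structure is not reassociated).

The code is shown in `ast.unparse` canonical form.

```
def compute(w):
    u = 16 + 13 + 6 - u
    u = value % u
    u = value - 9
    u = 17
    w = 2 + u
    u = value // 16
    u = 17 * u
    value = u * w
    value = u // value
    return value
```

2

Transformed code:
def compute(w):
    u = 35 - u
    u = value % u
    u = value - 9
    u = 17
    w = 2 + u
    u = value // 16
    u = 17 * u
    value = u * w
    value = u // value
    return value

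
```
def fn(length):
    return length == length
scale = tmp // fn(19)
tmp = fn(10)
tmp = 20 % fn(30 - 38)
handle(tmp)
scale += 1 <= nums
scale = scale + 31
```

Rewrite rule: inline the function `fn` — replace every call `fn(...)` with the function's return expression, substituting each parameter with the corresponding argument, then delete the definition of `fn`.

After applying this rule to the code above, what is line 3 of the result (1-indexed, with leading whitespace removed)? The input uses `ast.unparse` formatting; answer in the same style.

tmp = 20 % (30 - 38 == 30 - 38)

Transformed code:
scale = tmp // (19 == 19)
tmp = 10 == 10
tmp = 20 % (30 - 38 == 30 - 38)
handle(tmp)
scale += 1 <= nums
scale = scale + 31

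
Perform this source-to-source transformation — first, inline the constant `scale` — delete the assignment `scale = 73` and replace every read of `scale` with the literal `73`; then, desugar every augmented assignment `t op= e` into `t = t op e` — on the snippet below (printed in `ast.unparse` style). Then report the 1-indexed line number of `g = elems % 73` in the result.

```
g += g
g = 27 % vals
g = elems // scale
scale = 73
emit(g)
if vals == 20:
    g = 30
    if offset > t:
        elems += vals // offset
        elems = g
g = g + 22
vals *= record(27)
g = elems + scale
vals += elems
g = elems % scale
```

Transformed code:
g = g + g
g = 27 % vals
g = elems // 73
emit(g)
if vals == 20:
    g = 30
    if offset > t:
        elems = elems + vals // offset
        elems = g
g = g + 22
vals = vals * record(27)
g = elems + 73
vals = vals + elems
g = elems % 73

14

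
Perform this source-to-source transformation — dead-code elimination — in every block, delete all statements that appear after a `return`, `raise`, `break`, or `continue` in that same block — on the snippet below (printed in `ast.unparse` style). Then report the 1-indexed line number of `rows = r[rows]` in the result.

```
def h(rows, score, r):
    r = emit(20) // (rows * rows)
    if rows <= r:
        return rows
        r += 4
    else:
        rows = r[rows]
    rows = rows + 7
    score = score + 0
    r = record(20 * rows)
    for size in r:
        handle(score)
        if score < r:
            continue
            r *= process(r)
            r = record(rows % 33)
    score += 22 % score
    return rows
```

Transformed code:
def h(rows, score, r):
    r = emit(20) // (rows * rows)
    if rows <= r:
        return rows
    else:
        rows = r[rows]
    rows = rows + 7
    score = score + 0
    r = record(20 * rows)
    for size in r:
        handle(score)
        if score < r:
            continue
    score += 22 % score
    return rows

6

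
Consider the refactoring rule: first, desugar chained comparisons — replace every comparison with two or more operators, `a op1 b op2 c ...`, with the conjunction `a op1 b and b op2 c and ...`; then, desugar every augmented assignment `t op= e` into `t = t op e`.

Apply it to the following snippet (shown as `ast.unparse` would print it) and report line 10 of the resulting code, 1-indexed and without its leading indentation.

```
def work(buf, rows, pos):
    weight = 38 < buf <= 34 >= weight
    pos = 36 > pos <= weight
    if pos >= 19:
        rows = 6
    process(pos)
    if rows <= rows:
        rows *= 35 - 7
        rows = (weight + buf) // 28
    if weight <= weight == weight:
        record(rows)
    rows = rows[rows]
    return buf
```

Transformed code:
def work(buf, rows, pos):
    weight = 38 < buf and buf <= 34 and (34 >= weight)
    pos = 36 > pos and pos <= weight
    if pos >= 19:
        rows = 6
    process(pos)
    if rows <= rows:
        rows = rows * (35 - 7)
        rows = (weight + buf) // 28
    if weight <= weight and weight == weight:
        record(rows)
    rows = rows[rows]
    return buf

if weight <= weight and weight == weight:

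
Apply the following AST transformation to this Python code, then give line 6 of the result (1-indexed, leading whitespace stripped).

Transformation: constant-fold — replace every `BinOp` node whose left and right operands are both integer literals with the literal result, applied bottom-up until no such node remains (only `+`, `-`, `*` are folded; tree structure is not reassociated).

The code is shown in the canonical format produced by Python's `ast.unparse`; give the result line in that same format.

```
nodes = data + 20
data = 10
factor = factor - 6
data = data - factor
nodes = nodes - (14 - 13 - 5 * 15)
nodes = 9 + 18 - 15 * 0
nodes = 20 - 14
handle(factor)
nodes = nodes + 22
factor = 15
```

nodes = 27

Transformed code:
nodes = data + 20
data = 10
factor = factor - 6
data = data - factor
nodes = nodes - -74
nodes = 27
nodes = 6
handle(factor)
nodes = nodes + 22
factor = 15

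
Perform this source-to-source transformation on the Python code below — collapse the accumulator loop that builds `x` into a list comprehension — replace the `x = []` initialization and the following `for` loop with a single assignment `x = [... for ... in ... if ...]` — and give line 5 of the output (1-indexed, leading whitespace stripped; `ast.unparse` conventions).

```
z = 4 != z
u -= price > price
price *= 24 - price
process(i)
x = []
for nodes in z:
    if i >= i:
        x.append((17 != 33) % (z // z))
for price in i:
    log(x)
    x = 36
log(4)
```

Transformed code:
z = 4 != z
u -= price > price
price *= 24 - price
process(i)
x = [(17 != 33) % (z // z) for nodes in z if i >= i]
for price in i:
    log(x)
    x = 36
log(4)

x = [(17 != 33) % (z // z) for nodes in z if i >= i]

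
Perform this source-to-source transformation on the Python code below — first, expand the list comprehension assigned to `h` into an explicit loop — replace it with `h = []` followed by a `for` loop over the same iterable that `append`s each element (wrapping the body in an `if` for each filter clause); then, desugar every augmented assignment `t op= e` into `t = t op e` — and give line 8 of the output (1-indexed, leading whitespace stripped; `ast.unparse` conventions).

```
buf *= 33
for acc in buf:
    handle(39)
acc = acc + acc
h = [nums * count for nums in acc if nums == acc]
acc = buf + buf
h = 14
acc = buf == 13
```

Transformed code:
buf = buf * 33
for acc in buf:
    handle(39)
acc = acc + acc
h = []
for nums in acc:
    if nums == acc:
        h.append(nums * count)
acc = buf + buf
h = 14
acc = buf == 13

h.append(nums * count)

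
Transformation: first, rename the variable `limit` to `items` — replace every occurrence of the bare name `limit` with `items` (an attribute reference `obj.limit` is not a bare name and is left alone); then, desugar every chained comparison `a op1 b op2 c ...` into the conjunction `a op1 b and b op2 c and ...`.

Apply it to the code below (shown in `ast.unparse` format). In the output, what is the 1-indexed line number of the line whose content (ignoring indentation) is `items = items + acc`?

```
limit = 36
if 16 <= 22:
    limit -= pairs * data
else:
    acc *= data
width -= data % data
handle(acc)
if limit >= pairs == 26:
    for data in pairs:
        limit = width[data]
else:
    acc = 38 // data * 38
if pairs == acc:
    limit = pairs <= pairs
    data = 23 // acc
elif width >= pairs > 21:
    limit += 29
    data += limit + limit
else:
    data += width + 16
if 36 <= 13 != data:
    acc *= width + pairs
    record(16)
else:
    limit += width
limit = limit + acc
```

26

Transformed code:
items = 36
if 16 <= 22:
    items -= pairs * data
else:
    acc *= data
width -= data % data
handle(acc)
if items >= pairs and pairs == 26:
    for data in pairs:
        items = width[data]
else:
    acc = 38 // data * 38
if pairs == acc:
    items = pairs <= pairs
    data = 23 // acc
elif width >= pairs and pairs > 21:
    items += 29
    data += items + items
else:
    data += width + 16
if 36 <= 13 and 13 != data:
    acc *= width + pairs
    record(16)
else:
    items += width
items = items + acc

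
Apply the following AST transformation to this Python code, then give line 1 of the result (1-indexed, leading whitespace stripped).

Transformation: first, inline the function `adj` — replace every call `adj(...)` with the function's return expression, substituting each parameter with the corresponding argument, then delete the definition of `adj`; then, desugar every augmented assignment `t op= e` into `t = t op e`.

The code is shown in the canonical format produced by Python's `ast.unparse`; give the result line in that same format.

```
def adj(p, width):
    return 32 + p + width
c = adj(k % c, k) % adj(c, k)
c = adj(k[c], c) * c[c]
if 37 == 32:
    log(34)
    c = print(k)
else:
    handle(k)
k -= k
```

c = (32 + k % c + k) % (32 + c + k)

Transformed code:
c = (32 + k % c + k) % (32 + c + k)
c = (32 + k[c] + c) * c[c]
if 37 == 32:
    log(34)
    c = print(k)
else:
    handle(k)
k = k - k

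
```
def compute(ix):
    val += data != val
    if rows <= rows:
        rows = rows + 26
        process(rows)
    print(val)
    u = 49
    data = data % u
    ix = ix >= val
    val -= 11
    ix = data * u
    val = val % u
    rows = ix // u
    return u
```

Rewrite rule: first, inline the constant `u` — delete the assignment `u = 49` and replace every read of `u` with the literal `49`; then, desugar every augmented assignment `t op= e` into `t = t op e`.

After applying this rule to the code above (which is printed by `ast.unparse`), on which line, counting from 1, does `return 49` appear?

Transformed code:
def compute(ix):
    val = val + (data != val)
    if rows <= rows:
        rows = rows + 26
        process(rows)
    print(val)
    data = data % 49
    ix = ix >= val
    val = val - 11
    ix = data * 49
    val = val % 49
    rows = ix // 49
    return 49

13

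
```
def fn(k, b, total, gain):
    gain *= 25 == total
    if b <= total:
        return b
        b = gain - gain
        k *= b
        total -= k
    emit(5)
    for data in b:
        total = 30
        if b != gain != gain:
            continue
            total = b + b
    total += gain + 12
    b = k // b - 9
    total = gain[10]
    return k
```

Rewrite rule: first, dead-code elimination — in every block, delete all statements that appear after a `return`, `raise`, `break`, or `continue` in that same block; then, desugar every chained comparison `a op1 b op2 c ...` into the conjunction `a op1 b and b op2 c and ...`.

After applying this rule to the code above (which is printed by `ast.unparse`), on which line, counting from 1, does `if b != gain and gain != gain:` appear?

8

Transformed code:
def fn(k, b, total, gain):
    gain *= 25 == total
    if b <= total:
        return b
    emit(5)
    for data in b:
        total = 30
        if b != gain and gain != gain:
            continue
    total += gain + 12
    b = k // b - 9
    total = gain[10]
    return k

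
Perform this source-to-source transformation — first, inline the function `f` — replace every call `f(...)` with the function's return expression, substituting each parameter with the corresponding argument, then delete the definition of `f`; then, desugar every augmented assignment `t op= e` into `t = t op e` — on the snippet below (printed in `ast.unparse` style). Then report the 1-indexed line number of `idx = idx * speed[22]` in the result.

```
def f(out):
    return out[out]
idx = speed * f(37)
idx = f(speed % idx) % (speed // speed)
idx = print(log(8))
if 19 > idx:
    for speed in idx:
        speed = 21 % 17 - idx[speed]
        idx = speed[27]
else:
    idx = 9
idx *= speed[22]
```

Transformed code:
idx = speed * 37[37]
idx = (speed % idx)[speed % idx] % (speed // speed)
idx = print(log(8))
if 19 > idx:
    for speed in idx:
        speed = 21 % 17 - idx[speed]
        idx = speed[27]
else:
    idx = 9
idx = idx * speed[22]

10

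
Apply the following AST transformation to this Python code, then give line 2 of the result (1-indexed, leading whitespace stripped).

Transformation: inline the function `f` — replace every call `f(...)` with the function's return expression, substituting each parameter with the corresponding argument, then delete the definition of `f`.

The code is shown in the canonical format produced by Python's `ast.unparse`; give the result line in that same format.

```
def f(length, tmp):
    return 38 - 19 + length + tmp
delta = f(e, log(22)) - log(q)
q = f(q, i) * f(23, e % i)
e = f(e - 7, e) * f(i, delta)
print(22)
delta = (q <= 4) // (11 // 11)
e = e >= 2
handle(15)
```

Transformed code:
delta = 38 - 19 + e + log(22) - log(q)
q = (38 - 19 + q + i) * (38 - 19 + 23 + e % i)
e = (38 - 19 + (e - 7) + e) * (38 - 19 + i + delta)
print(22)
delta = (q <= 4) // (11 // 11)
e = e >= 2
handle(15)

q = (38 - 19 + q + i) * (38 - 19 + 23 + e % i)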